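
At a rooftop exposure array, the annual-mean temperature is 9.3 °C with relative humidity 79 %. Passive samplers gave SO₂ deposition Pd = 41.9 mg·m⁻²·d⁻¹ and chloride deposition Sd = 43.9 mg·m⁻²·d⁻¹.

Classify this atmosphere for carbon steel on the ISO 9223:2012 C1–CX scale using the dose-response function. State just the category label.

carbon steel: T≤10 °C ⇒ hinge +0.150·(9.3−10) = -0.1050
  Pd branch = 1.77·Pd^0.52·e^(0.02·RH+f) = 53.96 μm/a
  Cl⁻ term: 0.102·43.9^0.62·exp(0.033·79+0.04·9.3) = 20.93
  sum: 53.96 + 20.93 → r_corr = 74.89 μm/a
Category bounds: 50…80 μm/a bracket r_corr ⇒ C4

C4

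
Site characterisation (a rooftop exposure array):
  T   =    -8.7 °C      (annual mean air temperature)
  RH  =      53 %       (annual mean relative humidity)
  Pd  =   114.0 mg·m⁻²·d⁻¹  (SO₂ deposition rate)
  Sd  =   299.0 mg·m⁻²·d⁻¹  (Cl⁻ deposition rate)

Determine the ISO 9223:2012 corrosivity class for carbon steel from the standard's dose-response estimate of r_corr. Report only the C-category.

C2

carbon steel: T≤10 °C ⇒ hinge +0.150·(-8.7−10) = -2.8050
  Pd branch = 1.77·Pd^0.52·e^(0.02·RH+f) = 3.628 μm/a
  Sd branch = 0.102·Sd^0.62·e^(0.033·RH+0.04·T) = 14.19 μm/a
  sum: 3.628 + 14.19 → r_corr = 17.82 μm/a
Category bounds: 1.3…25 μm/a bracket r_corr ⇒ C2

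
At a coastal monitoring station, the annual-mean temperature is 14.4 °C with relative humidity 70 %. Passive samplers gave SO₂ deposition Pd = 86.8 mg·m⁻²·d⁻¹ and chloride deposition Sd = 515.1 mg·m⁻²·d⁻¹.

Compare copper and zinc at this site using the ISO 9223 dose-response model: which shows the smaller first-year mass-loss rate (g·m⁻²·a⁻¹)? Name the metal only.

copper

copper: f(T) = -0.080·(T−10) [T>10 °C] = -0.3520
  SO₂ term: 0.0053·86.8^0.26·exp(0.059·70-0.3520) = 0.7397
  Sd branch = 0.01025·Sd^0.27·e^(0.036·RH+0.049·T) = 1.392 μm/a
  r_corr = 0.7397 + 1.392 = 2.132 μm/a
  mass loss = 2.132 μm/a × 8.96 g/cm³ = 19.1 g·m⁻²·a⁻¹
zinc: temperature factor f = -0.071·(4.4) = -0.3124
  SO₂ term: 0.0129·86.8^0.44·exp(0.046·70-0.3124) = 1.684
  Cl⁻ term: 0.0175·515.1^0.57·exp(0.008·70+0.085·14.4) = 3.661
  r_corr = 1.684 + 3.661 = 5.345 μm/a
  mass loss = 5.345 μm/a × 7.14 g/cm³ = 38.16 g·m⁻²·a⁻¹
Ordering by g·m⁻²·a⁻¹: zinc (38.2) > copper (19.1)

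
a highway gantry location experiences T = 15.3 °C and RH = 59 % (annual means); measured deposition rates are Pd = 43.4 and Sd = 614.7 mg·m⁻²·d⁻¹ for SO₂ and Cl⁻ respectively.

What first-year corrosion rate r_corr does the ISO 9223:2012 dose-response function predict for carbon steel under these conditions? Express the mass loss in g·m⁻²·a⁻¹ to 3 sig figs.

r_corr = 796 g·m⁻²·a⁻¹

carbon steel: T>10 °C ⇒ hinge -0.054·(15.3−10) = -0.2862
  Pd branch = 1.77·Pd^0.52·e^(0.02·RH+f) = 30.74 μm/a
  Cl⁻ term: 0.102·614.7^0.62·exp(0.033·59+0.04·15.3) = 70.62
  r_corr = 30.74 + 70.62 = 101.4 μm/a
Convert to mass loss: 101.4 μm/a × 7.85 g/cm³ = 795.6 g·m⁻²·a⁻¹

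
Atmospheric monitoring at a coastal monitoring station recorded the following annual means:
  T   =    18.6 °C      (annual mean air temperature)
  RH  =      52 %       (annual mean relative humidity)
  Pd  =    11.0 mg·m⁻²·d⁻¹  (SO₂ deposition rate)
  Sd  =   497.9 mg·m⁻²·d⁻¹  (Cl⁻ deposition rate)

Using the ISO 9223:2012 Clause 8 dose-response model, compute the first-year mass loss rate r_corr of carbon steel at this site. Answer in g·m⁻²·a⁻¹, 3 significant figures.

carbon steel: f(T) = -0.054·(T−10) [T>10 °C] = -0.4644
  SO₂ term: 1.77·11.0^0.52·exp(0.02·52-0.4644) = 10.95
  Cl⁻ term: 0.102·497.9^0.62·exp(0.033·52+0.04·18.6) = 56.13
  r_corr = 10.95 + 56.13 = 67.08 μm/a
Convert to mass loss: 67.08 μm/a × 7.85 g/cm³ = 526.6 g·m⁻²·a⁻¹

r_corr = 527 g·m⁻²·a⁻¹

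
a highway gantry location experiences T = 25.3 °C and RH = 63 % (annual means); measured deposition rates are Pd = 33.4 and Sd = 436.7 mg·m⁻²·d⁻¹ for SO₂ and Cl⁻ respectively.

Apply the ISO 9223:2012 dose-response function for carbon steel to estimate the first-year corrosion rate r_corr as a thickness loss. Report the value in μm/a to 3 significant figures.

r_corr = 114 μm/a

carbon steel: T>10 °C ⇒ hinge -0.054·(25.3−10) = -0.8262
  sulphur-dioxide contribution → 16.93 μm/a
  chloride contribution → 97.26 μm/a
  total first-year rate 114.2 μm/a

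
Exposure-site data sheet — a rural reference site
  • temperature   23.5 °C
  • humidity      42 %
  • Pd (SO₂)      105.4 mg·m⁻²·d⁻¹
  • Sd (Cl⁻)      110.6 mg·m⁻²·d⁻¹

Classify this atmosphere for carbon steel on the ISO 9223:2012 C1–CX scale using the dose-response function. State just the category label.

carbon steel: T>10 °C ⇒ hinge -0.054·(23.5−10) = -0.7290
  Pd branch = 1.77·Pd^0.52·e^(0.02·RH+f) = 22.29 μm/a
  Cl⁻ term: 0.102·110.6^0.62·exp(0.033·42+0.04·23.5) = 19.32
  r_corr = 22.29 + 19.32 = 41.6 μm/a
Category bounds: 25…50 μm/a bracket r_corr ⇒ C3

C3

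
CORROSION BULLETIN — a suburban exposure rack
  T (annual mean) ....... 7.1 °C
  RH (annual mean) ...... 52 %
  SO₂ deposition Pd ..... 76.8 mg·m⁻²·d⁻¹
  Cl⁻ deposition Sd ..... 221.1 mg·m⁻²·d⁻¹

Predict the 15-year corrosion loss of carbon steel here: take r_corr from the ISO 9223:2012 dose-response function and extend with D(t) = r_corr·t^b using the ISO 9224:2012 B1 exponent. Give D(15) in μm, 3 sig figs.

D(15) = 216 μm

carbon steel: temperature factor f = +0.150·(-2.9) = -0.4350
  Pd branch = 1.77·Pd^0.52·e^(0.02·RH+f) = 30.98 μm/a
  Cl⁻ term: 0.102·221.1^0.62·exp(0.033·52+0.04·7.1) = 21.42
  sum: 30.98 + 21.42 → r_corr = 52.4 μm/a
Long-term exponent b (ISO 9224 Table 2, B1) = 0.523
  D(15) = 52.4 × 15^0.523 = 52.4 × 4.122 = 216 μm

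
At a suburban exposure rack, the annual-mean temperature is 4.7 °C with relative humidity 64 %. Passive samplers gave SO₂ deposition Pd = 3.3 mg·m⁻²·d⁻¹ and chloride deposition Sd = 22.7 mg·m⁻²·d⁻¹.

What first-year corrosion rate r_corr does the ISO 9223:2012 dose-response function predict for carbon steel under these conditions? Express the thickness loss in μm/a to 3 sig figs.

r_corr = 12.4 μm/a

carbon steel: temperature factor f = +0.150·(-5.3) = -0.7950
  sulphur-dioxide contribution → 5.349 μm/a
  chloride contribution → 7.05 μm/a
  ⇒ r_corr(carbon steel) = 12.4 μm/a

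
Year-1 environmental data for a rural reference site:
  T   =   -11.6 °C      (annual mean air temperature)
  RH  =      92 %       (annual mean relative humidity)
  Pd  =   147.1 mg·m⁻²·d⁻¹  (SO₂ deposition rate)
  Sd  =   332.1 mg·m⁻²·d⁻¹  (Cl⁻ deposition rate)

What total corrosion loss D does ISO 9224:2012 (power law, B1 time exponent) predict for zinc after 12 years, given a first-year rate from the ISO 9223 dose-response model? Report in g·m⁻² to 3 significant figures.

zinc: f(T) = +0.038·(T−10) [T≤10 °C] = -0.8208
  sulphur-dioxide contribution → 3.514 μm/a
  chloride contribution → 0.3729 μm/a
  ⇒ r_corr(zinc) = 3.887 μm/a
Long-term exponent b (ISO 9224 Table 2, B1) = 0.813
  D(12) = 3.887 × 12^0.813 = 3.887 × 7.54 = 29.31 μm
  Mass loss = 29.31 μm × 7.14 g/cm³ = 209.3 g·m⁻²

D(12) = 209 g·m⁻²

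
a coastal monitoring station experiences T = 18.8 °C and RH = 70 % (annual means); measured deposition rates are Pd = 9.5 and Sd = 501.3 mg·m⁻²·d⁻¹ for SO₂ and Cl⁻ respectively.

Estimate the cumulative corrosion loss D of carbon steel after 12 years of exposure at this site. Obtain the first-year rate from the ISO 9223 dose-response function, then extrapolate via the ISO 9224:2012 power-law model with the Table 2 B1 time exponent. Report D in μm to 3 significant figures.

carbon steel: temperature factor f = -0.054·(8.8) = -0.4752
  SO₂ term: 1.77·9.5^0.52·exp(0.02·70-0.4752) = 14.39
  Cl⁻ term: 0.102·501.3^0.62·exp(0.033·70+0.04·18.8) = 102.9
  sum: 14.39 + 102.9 → r_corr = 117.3 μm/a
Power-law: D(12) = r_corr · 12^0.523
  D(12) = 117.3 × 12^0.523 = 117.3 × 3.668 = 430.2 μm

D(12) = 430 μm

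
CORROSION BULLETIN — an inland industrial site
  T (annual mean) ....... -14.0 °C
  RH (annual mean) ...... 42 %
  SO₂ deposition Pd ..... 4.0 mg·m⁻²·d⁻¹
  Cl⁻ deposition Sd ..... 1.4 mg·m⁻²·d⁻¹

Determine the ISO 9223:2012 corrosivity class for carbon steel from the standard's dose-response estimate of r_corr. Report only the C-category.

C1

carbon steel: f(T) = +0.150·(T−10) [T≤10 °C] = -3.6000
  sulphur-dioxide contribution → 0.2304 μm/a
  chloride contribution → 0.287 μm/a
  ⇒ r_corr(carbon steel) = 0.5174 μm/a
Category bounds: 0…1.3 μm/a bracket r_corr ⇒ C1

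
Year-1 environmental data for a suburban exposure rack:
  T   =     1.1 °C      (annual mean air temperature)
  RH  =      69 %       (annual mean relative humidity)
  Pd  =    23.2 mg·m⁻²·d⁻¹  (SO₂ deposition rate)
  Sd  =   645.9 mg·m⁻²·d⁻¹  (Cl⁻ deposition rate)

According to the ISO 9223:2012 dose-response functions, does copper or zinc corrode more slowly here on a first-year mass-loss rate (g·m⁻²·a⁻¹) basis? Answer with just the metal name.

copper

copper: T≤10 °C ⇒ hinge +0.126·(1.1−10) = -1.1214
  Pd branch = 0.0053·Pd^0.26·e^(0.059·RH+f) = 0.2292 μm/a
  Sd branch = 0.01025·Sd^0.27·e^(0.036·RH+0.049·T) = 0.7442 μm/a
  sum: 0.2292 + 0.7442 → r_corr = 0.9734 μm/a
  mass loss = 0.9734 μm/a × 8.96 g/cm³ = 8.722 g·m⁻²·a⁻¹
zinc: temperature factor f = +0.038·(-8.9) = -0.3382
  SO₂ term: 0.0129·23.2^0.44·exp(0.046·69-0.3382) = 0.877
  Cl⁻ term: 0.0175·645.9^0.57·exp(0.008·69+0.085·1.1) = 1.334
  r_corr = 0.877 + 1.334 = 2.211 μm/a
  mass loss = 2.211 μm/a × 7.14 g/cm³ = 15.79 g·m⁻²·a⁻¹
Ordering by g·m⁻²·a⁻¹: zinc (15.8) > copper (8.72)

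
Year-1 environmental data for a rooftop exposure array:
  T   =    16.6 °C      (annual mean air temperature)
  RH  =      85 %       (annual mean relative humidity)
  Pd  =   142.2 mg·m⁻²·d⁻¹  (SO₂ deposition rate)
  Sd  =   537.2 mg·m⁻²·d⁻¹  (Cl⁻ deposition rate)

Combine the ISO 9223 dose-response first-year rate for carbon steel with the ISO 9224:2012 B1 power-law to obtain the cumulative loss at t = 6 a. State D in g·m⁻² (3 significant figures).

D(6) = 5.02e+03 g·m⁻²

carbon steel: T>10 °C ⇒ hinge -0.054·(16.6−10) = -0.3564
  sulphur-dioxide contribution → 89.33 μm/a
  chloride contribution → 161.4 μm/a
  total first-year rate 250.7 μm/a
ISO 9224: D(t) = r_corr · t^b with b = 0.523 (carbon steel, B1)
  D(6) = 250.7 × 6^0.523 = 250.7 × 2.553 = 640 μm
  Mass loss = 640 μm × 7.85 g/cm³ = 5024 g·m⁻²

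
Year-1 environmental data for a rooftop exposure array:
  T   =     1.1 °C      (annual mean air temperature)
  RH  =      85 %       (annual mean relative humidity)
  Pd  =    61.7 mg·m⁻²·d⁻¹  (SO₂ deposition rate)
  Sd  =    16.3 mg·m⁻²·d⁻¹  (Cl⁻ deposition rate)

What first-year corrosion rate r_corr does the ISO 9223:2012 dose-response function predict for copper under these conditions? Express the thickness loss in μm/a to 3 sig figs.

r_corr = 1.25 μm/a

copper: f(T) = +0.126·(T−10) [T≤10 °C] = -1.1214
  Pd branch = 0.0053·Pd^0.26·e^(0.059·RH+f) = 0.7598 μm/a
  Sd branch = 0.01025·Sd^0.27·e^(0.036·RH+0.049·T) = 0.4902 μm/a
  r_corr = 0.7598 + 0.4902 = 1.25 μm/a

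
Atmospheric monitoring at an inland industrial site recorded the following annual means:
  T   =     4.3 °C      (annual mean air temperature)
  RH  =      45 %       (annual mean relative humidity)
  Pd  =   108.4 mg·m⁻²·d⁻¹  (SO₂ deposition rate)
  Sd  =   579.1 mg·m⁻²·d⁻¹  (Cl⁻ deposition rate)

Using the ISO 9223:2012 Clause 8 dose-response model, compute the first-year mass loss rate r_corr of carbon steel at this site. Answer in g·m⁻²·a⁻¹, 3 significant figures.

carbon steel: T≤10 °C ⇒ hinge +0.150·(4.3−10) = -0.8550
  SO₂ term: 1.77·108.4^0.52·exp(0.02·45-0.8550) = 21.17
  Sd branch = 0.102·Sd^0.62·e^(0.033·RH+0.04·T) = 27.61 μm/a
  sum: 21.17 + 27.61 → r_corr = 48.78 μm/a
Convert to mass loss: 48.78 μm/a × 7.85 g/cm³ = 383 g·m⁻²·a⁻¹

r_corr = 383 g·m⁻²·a⁻¹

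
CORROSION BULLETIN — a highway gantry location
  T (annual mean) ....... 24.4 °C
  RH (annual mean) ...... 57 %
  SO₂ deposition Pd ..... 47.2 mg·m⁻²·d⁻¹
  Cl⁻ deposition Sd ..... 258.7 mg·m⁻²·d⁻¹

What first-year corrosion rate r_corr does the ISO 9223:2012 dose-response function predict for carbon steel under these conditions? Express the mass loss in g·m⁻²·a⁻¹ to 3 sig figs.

r_corr = 585 g·m⁻²·a⁻¹

carbon steel: f(T) = -0.054·(T−10) [T>10 °C] = -0.7776
  Pd branch = 1.77·Pd^0.52·e^(0.02·RH+f) = 18.87 μm/a
  Cl⁻ term: 0.102·258.7^0.62·exp(0.033·57+0.04·24.4) = 55.63
  sum: 18.87 + 55.63 → r_corr = 74.5 μm/a
Convert to mass loss: 74.5 μm/a × 7.85 g/cm³ = 584.8 g·m⁻²·a⁻¹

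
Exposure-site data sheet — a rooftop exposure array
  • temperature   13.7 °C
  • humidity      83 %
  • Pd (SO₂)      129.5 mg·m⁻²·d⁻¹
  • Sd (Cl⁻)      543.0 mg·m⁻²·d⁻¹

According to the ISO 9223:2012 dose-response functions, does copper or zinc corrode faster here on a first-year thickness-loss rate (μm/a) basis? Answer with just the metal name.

copper: temperature factor f = -0.080·(3.7) = -0.2960
  Pd branch = 0.0053·Pd^0.26·e^(0.059·RH+f) = 1.869 μm/a
  Cl⁻ term: 0.01025·543.0^0.27·exp(0.036·83+0.049·13.7) = 2.179
  r_corr = 1.869 + 2.179 = 4.049 μm/a
zinc: T>10 °C ⇒ hinge -0.071·(13.7−10) = -0.2627
  Pd branch = 0.0129·Pd^0.44·e^(0.046·RH+f) = 3.837 μm/a
  Sd branch = 0.0175·Sd^0.57·e^(0.008·RH+0.085·T) = 3.944 μm/a
  r_corr = 3.837 + 3.944 = 7.782 μm/a
Ordering by μm/a: zinc (7.78) > copper (4.05)

zinc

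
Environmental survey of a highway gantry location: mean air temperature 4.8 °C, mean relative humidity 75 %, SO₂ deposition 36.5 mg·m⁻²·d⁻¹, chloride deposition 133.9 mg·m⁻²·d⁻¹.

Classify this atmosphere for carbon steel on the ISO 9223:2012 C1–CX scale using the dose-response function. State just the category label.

carbon steel: f(T) = +0.150·(T−10) [T≤10 °C] = -0.7800
  Pd branch = 1.77·Pd^0.52·e^(0.02·RH+f) = 23.61 μm/a
  Sd branch = 0.102·Sd^0.62·e^(0.033·RH+0.04·T) = 30.58 μm/a
  r_corr = 23.61 + 30.58 = 54.19 μm/a
ISO 9223 Table 2 (carbon steel): 50 < 54.2 ≤ 80 μm/a ⇒ C4

C4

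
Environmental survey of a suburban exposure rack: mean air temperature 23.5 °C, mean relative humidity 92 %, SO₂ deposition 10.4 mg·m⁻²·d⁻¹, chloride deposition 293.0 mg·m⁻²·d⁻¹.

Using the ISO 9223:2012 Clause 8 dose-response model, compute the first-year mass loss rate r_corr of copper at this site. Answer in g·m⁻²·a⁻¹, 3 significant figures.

r_corr = 43.7 g·m⁻²·a⁻¹

copper: temperature factor f = -0.080·(13.5) = -1.0800
  SO₂ term: 0.0053·10.4^0.26·exp(0.059·92-1.0800) = 0.7534
  Sd branch = 0.01025·Sd^0.27·e^(0.036·RH+0.049·T) = 4.123 μm/a
  sum: 0.7534 + 4.123 → r_corr = 4.877 μm/a
Convert to mass loss: 4.877 μm/a × 8.96 g/cm³ = 43.7 g·m⁻²·a⁻¹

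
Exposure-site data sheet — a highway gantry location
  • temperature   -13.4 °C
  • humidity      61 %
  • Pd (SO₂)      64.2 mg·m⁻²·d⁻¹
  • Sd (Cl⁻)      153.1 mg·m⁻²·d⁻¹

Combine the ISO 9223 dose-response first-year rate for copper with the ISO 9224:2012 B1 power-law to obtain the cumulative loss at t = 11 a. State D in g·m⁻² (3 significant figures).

D(11) = 9.57 g·m⁻²

copper: f(T) = +0.126·(T−10) [T≤10 °C] = -2.9484
  SO₂ term: 0.0053·64.2^0.26·exp(0.059·61-2.9484) = 0.02998
  Cl⁻ term: 0.01025·153.1^0.27·exp(0.036·61+0.049·-13.4) = 0.1859
  sum: 0.02998 + 0.1859 → r_corr = 0.2159 μm/a
Long-term exponent b (ISO 9224 Table 2, B1) = 0.667
  D(11) = 0.2159 × 11^0.667 = 0.2159 × 4.95 = 1.068 μm
  Mass loss = 1.068 μm × 8.96 g/cm³ = 9.574 g·m⁻²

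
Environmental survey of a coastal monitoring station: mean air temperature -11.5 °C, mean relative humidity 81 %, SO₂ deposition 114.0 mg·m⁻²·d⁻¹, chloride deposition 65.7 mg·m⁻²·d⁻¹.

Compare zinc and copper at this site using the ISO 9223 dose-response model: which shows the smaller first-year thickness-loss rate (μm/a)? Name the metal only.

copper

zinc: f(T) = +0.038·(T−10) [T≤10 °C] = -0.8170
  SO₂ term: 0.0129·114.0^0.44·exp(0.046·81-0.8170) = 1.901
  Cl⁻ term: 0.0175·65.7^0.57·exp(0.008·81+0.085·-11.5) = 0.1368
  sum: 1.901 + 0.1368 → r_corr = 2.038 μm/a
copper: T≤10 °C ⇒ hinge +0.126·(-11.5−10) = -2.7090
  SO₂ term: 0.0053·114.0^0.26·exp(0.059·81-2.7090) = 0.1439
  Cl⁻ term: 0.01025·65.7^0.27·exp(0.036·81+0.049·-11.5) = 0.3335
  r_corr = 0.1439 + 0.3335 = 0.4774 μm/a
Ordering by μm/a: zinc (2.04) > copper (0.477)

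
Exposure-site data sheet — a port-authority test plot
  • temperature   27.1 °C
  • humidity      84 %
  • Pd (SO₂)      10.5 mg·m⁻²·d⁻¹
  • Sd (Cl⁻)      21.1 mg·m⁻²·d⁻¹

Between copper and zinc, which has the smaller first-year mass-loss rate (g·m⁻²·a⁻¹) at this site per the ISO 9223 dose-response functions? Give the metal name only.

zinc

copper: f(T) = -0.080·(T−10) [T>10 °C] = -1.3680
  SO₂ term: 0.0053·10.5^0.26·exp(0.059·84-1.3680) = 0.3532
  Sd branch = 0.01025·Sd^0.27·e^(0.036·RH+0.049·T) = 1.813 μm/a
  r_corr = 0.3532 + 1.813 = 2.166 μm/a
  mass loss = 2.166 μm/a × 8.96 g/cm³ = 19.41 g·m⁻²·a⁻¹
zinc: T>10 °C ⇒ hinge -0.071·(27.1−10) = -1.2141
  Pd branch = 0.0129·Pd^0.44·e^(0.046·RH+f) = 0.5137 μm/a
  Sd branch = 0.0175·Sd^0.57·e^(0.008·RH+0.085·T) = 1.95 μm/a
  r_corr = 0.5137 + 1.95 = 2.464 μm/a
  mass loss = 2.464 μm/a × 7.14 g/cm³ = 17.59 g·m⁻²·a⁻¹
Ordering by g·m⁻²·a⁻¹: copper (19.4) > zinc (17.6)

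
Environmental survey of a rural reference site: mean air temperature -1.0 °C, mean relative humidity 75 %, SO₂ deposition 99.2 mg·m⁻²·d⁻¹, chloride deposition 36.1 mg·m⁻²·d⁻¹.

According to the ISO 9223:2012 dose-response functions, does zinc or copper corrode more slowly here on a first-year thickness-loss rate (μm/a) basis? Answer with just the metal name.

copper

zinc: f(T) = +0.038·(T−10) [T≤10 °C] = -0.4180
  Pd branch = 0.0129·Pd^0.44·e^(0.046·RH+f) = 2.022 μm/a
  Sd branch = 0.0175·Sd^0.57·e^(0.008·RH+0.085·T) = 0.2262 μm/a
  sum: 2.022 + 0.2262 → r_corr = 2.248 μm/a
copper: f(T) = +0.126·(T−10) [T≤10 °C] = -1.3860
  SO₂ term: 0.0053·99.2^0.26·exp(0.059·75-1.3860) = 0.3658
  Sd branch = 0.01025·Sd^0.27·e^(0.036·RH+0.049·T) = 0.3824 μm/a
  sum: 0.3658 + 0.3824 → r_corr = 0.7482 μm/a
Ordering by μm/a: zinc (2.25) > copper (0.748)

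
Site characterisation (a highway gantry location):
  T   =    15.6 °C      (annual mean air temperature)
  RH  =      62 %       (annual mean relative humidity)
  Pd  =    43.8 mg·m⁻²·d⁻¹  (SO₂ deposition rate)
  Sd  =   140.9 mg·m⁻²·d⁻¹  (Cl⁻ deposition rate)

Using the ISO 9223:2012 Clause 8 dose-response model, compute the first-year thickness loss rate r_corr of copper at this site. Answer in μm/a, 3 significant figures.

r_corr = 1.13 μm/a

copper: f(T) = -0.080·(T−10) [T>10 °C] = -0.4480
  Pd branch = 0.0053·Pd^0.26·e^(0.059·RH+f) = 0.3509 μm/a
  Sd branch = 0.01025·Sd^0.27·e^(0.036·RH+0.049·T) = 0.7803 μm/a
  sum: 0.3509 + 0.7803 → r_corr = 1.131 μm/a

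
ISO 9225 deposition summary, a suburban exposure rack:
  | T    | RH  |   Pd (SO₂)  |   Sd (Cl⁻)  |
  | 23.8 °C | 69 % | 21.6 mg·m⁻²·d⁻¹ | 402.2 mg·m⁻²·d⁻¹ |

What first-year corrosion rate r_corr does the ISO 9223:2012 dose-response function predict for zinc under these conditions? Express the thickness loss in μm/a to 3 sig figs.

r_corr = 7.46 μm/a

zinc: f(T) = -0.071·(T−10) [T>10 °C] = -0.9798
  SO₂ term: 0.0129·21.6^0.44·exp(0.046·69-0.9798) = 0.4474
  Cl⁻ term: 0.0175·402.2^0.57·exp(0.008·69+0.085·23.8) = 7.013
  r_corr = 0.4474 + 7.013 = 7.46 μm/a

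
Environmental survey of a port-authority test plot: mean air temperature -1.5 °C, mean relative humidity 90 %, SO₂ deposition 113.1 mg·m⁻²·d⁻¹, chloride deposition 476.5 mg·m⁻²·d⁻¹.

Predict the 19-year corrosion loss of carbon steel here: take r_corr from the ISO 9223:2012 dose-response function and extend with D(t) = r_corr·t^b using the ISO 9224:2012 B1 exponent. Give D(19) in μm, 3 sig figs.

carbon steel: temperature factor f = +0.150·(-11.5) = -1.7250
  Pd branch = 1.77·Pd^0.52·e^(0.02·RH+f) = 22.3 μm/a
  Cl⁻ term: 0.102·476.5^0.62·exp(0.033·90+0.04·-1.5) = 85.66
  r_corr = 22.3 + 85.66 = 108 μm/a
Power-law: D(19) = r_corr · 19^0.523
  D(19) = 108 × 19^0.523 = 108 × 4.664 = 503.6 μm

D(19) = 504 μm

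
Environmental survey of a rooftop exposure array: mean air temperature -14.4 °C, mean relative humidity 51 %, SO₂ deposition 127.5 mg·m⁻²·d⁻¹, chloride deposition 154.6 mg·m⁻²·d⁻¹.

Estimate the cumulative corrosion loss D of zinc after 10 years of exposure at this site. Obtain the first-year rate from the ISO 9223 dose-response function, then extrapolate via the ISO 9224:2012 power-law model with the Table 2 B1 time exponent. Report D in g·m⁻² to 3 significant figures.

D(10) = 27.2 g·m⁻²

zinc: f(T) = +0.038·(T−10) [T≤10 °C] = -0.9272
  SO₂ term: 0.0129·127.5^0.44·exp(0.046·51-0.9272) = 0.45
  Sd branch = 0.0175·Sd^0.57·e^(0.008·RH+0.085·T) = 0.1369 μm/a
  sum: 0.45 + 0.1369 → r_corr = 0.5869 μm/a
Power-law: D(10) = r_corr · 10^0.813
  D(10) = 0.5869 × 10^0.813 = 0.5869 × 6.501 = 3.816 μm
  Mass loss = 3.816 μm × 7.14 g/cm³ = 27.24 g·m⁻²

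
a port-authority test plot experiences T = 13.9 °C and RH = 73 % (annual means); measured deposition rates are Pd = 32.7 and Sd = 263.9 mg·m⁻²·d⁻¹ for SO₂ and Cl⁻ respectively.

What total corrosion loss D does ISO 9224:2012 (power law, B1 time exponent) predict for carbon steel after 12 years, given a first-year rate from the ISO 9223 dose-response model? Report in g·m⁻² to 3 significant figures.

carbon steel: f(T) = -0.054·(T−10) [T>10 °C] = -0.2106
  sulphur-dioxide contribution → 37.86 μm/a
  chloride contribution → 62.74 μm/a
  ⇒ r_corr(carbon steel) = 100.6 μm/a
Power-law: D(12) = r_corr · 12^0.523
  D(12) = 100.6 × 12^0.523 = 100.6 × 3.668 = 369 μm
  Mass loss = 369 μm × 7.85 g/cm³ = 2897 g·m⁻²

D(12) = 2.90e+03 g·m⁻²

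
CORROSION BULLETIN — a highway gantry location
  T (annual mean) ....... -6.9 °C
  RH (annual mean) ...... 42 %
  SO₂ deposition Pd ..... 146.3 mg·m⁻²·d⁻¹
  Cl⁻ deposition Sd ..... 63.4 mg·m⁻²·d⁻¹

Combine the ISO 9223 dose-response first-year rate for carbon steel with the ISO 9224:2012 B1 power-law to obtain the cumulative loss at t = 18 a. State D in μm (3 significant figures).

D(18) = 38.1 μm

carbon steel: temperature factor f = +0.150·(-16.9) = -2.5350
  Pd branch = 1.77·Pd^0.52·e^(0.02·RH+f) = 4.343 μm/a
  Sd branch = 0.102·Sd^0.62·e^(0.033·RH+0.04·T) = 4.055 μm/a
  sum: 4.343 + 4.055 → r_corr = 8.398 μm/a
Long-term exponent b (ISO 9224 Table 2, B1) = 0.523
  D(18) = 8.398 × 18^0.523 = 8.398 × 4.534 = 38.08 μm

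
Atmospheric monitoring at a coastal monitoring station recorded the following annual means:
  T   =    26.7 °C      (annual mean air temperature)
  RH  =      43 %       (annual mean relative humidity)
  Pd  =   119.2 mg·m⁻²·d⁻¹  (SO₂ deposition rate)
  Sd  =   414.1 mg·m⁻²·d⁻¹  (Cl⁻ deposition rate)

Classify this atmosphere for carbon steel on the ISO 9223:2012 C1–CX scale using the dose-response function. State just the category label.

carbon steel: temperature factor f = -0.054·(16.7) = -0.9018
  sulphur-dioxide contribution → 20.39 μm/a
  chloride contribution → 51.44 μm/a
  total first-year rate 71.83 μm/a
71.8 μm/a falls in (50, 80] for carbon steel → category C4

C4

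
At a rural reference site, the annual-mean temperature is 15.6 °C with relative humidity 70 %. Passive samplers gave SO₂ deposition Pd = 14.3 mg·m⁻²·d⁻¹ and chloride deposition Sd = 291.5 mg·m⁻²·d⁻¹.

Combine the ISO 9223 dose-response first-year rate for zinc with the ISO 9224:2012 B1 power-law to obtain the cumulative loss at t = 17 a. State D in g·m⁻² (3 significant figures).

zinc: temperature factor f = -0.071·(5.6) = -0.3976
  SO₂ term: 0.0129·14.3^0.44·exp(0.046·70-0.3976) = 0.6993
  Cl⁻ term: 0.0175·291.5^0.57·exp(0.008·70+0.085·15.6) = 2.931
  sum: 0.6993 + 2.931 → r_corr = 3.63 μm/a
Long-term exponent b (ISO 9224 Table 2, B1) = 0.813
  D(17) = 3.63 × 17^0.813 = 3.63 × 10.01 = 36.33 μm
  Mass loss = 36.33 μm × 7.14 g/cm³ = 259.4 g·m⁻²

D(17) = 259 g·m⁻²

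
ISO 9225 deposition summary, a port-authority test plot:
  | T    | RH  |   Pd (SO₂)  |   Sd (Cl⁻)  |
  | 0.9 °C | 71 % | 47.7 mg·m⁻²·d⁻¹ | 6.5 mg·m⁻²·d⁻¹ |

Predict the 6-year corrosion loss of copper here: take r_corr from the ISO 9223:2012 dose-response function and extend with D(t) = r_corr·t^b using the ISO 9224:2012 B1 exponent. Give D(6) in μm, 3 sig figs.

copper: T≤10 °C ⇒ hinge +0.126·(0.9−10) = -1.1466
  sulphur-dioxide contribution → 0.3034 μm/a
  chloride contribution → 0.2288 μm/a
  total first-year rate 0.5322 μm/a
Long-term exponent b (ISO 9224 Table 2, B1) = 0.667
  D(6) = 0.5322 × 6^0.667 = 0.5322 × 3.304 = 1.758 μm

D(6) = 1.76 μm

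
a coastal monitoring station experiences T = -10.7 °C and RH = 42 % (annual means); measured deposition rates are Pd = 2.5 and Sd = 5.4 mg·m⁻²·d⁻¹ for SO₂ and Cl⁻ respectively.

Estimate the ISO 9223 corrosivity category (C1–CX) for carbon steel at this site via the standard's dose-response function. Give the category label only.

C1

carbon steel: temperature factor f = +0.150·(-20.7) = -3.1050
  sulphur-dioxide contribution → 0.296 μm/a
  chloride contribution → 0.7564 μm/a
  ⇒ r_corr(carbon steel) = 1.052 μm/a
Category bounds: 0…1.3 μm/a bracket r_corr ⇒ C1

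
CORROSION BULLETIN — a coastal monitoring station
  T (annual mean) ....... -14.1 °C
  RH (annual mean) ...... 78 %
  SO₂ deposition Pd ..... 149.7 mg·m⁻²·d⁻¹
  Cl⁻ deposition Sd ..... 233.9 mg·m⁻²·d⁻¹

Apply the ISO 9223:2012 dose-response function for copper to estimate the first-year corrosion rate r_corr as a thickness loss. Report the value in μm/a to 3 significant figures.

copper: T≤10 °C ⇒ hinge +0.126·(-14.1−10) = -3.0366
  SO₂ term: 0.0053·149.7^0.26·exp(0.059·78-3.0366) = 0.09326
  Cl⁻ term: 0.01025·233.9^0.27·exp(0.036·78+0.049·-14.1) = 0.3714
  sum: 0.09326 + 0.3714 → r_corr = 0.4646 μm/a

r_corr = 0.465 μm/a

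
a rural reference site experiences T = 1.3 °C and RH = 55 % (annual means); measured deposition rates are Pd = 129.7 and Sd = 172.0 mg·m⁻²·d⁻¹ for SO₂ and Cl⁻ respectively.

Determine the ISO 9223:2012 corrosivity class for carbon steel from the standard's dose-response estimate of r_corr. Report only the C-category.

carbon steel: T≤10 °C ⇒ hinge +0.150·(1.3−10) = -1.3050
  SO₂ term: 1.77·129.7^0.52·exp(0.02·55-1.3050) = 18.1
  Sd branch = 0.102·Sd^0.62·e^(0.033·RH+0.04·T) = 16.05 μm/a
  sum: 18.1 + 16.05 → r_corr = 34.15 μm/a
34.1 μm/a falls in (25, 50] for carbon steel → category C3

C3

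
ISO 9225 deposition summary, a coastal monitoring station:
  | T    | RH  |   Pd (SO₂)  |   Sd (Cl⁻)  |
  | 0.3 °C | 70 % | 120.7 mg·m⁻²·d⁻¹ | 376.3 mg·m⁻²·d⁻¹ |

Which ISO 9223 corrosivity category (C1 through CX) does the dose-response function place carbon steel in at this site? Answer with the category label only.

carbon steel: temperature factor f = +0.150·(-9.7) = -1.4550
  SO₂ term: 1.77·120.7^0.52·exp(0.02·70-1.4550) = 20.26
  Cl⁻ term: 0.102·376.3^0.62·exp(0.033·70+0.04·0.3) = 41.1
  sum: 20.26 + 41.1 → r_corr = 61.36 μm/a
61.4 μm/a falls in (50, 80] for carbon steel → category C4

C4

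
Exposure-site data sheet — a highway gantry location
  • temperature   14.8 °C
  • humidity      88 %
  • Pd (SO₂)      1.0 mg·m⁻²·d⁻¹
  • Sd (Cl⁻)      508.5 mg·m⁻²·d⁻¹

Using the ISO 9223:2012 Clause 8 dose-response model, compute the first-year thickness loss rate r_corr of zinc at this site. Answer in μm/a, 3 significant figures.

r_corr = 4.87 μm/a

zinc: f(T) = -0.071·(T−10) [T>10 °C] = -0.3408
  sulphur-dioxide contribution → 0.5255 μm/a
  chloride contribution → 4.342 μm/a
  total first-year rate 4.868 μm/a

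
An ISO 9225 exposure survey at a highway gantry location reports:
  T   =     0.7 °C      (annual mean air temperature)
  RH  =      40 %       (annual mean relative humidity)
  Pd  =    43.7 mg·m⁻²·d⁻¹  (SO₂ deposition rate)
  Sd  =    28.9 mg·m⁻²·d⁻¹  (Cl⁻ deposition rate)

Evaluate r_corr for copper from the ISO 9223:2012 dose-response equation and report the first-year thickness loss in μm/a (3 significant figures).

copper: f(T) = +0.126·(T−10) [T≤10 °C] = -1.1718
  SO₂ term: 0.0053·43.7^0.26·exp(0.059·40-1.1718) = 0.04643
  Sd branch = 0.01025·Sd^0.27·e^(0.036·RH+0.049·T) = 0.111 μm/a
  r_corr = 0.04643 + 0.111 = 0.1575 μm/a

r_corr = 0.157 μm/a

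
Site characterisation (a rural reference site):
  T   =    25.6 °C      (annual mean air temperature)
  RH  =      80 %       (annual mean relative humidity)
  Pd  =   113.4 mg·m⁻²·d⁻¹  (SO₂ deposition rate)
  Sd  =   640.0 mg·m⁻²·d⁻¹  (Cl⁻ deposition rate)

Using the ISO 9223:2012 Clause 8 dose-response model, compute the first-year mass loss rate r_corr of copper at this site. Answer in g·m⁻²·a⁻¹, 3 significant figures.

r_corr = 38.1 g·m⁻²·a⁻¹

copper: f(T) = -0.080·(T−10) [T>10 °C] = -1.2480
  sulphur-dioxide contribution → 0.5839 μm/a
  chloride contribution → 3.664 μm/a
  ⇒ r_corr(copper) = 4.248 μm/a
Convert to mass loss: 4.248 μm/a × 8.96 g/cm³ = 38.06 g·m⁻²·a⁻¹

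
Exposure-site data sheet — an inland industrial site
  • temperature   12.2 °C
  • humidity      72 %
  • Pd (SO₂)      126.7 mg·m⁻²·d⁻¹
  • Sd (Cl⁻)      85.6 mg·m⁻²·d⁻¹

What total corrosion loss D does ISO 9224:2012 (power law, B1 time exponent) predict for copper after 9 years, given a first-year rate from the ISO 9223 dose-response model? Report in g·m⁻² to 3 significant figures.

D(9) = 74.6 g·m⁻²

copper: f(T) = -0.080·(T−10) [T>10 °C] = -0.1760
  SO₂ term: 0.0053·126.7^0.26·exp(0.059·72-0.1760) = 1.095
  Cl⁻ term: 0.01025·85.6^0.27·exp(0.036·72+0.049·12.2) = 0.8276
  r_corr = 1.095 + 0.8276 = 1.923 μm/a
Power-law: D(9) = r_corr · 9^0.667
  D(9) = 1.923 × 9^0.667 = 1.923 × 4.33 = 8.325 μm
  Mass loss = 8.325 μm × 8.96 g/cm³ = 74.59 g·m⁻²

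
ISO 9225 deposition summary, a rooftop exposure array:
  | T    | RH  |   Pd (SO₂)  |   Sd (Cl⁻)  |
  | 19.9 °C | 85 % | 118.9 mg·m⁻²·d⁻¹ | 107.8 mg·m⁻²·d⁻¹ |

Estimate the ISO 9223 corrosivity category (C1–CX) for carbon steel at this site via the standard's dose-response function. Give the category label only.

C5

carbon steel: T>10 °C ⇒ hinge -0.054·(19.9−10) = -0.5346
  Pd branch = 1.77·Pd^0.52·e^(0.02·RH+f) = 68.11 μm/a
  Cl⁻ term: 0.102·107.8^0.62·exp(0.033·85+0.04·19.9) = 68.03
  r_corr = 68.11 + 68.03 = 136.1 μm/a
ISO 9223 Table 2 (carbon steel): 80 < 136 ≤ 200 μm/a ⇒ C5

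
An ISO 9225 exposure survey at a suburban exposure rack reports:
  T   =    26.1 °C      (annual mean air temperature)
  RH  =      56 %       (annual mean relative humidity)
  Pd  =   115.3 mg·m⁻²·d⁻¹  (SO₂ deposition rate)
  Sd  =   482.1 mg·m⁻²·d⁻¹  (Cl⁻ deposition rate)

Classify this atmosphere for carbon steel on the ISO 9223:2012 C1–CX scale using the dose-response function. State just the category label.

carbon steel: T>10 °C ⇒ hinge -0.054·(26.1−10) = -0.8694
  SO₂ term: 1.77·115.3^0.52·exp(0.02·56-0.8694) = 26.85
  Cl⁻ term: 0.102·482.1^0.62·exp(0.033·56+0.04·26.1) = 84.75
  r_corr = 26.85 + 84.75 = 111.6 μm/a
Category bounds: 80…200 μm/a bracket r_corr ⇒ C5

C5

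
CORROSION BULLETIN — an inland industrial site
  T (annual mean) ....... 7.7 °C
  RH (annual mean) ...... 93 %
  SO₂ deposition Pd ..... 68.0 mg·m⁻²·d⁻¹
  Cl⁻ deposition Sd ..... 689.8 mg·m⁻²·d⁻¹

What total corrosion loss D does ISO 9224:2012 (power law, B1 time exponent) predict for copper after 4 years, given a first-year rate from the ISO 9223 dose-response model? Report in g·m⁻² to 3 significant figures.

D(4) = 121 g·m⁻²

copper: temperature factor f = +0.126·(-2.3) = -0.2898
  SO₂ term: 0.0053·68.0^0.26·exp(0.059·93-0.2898) = 2.87
  Cl⁻ term: 0.01025·689.8^0.27·exp(0.036·93+0.049·7.7) = 2.483
  sum: 2.87 + 2.483 → r_corr = 5.353 μm/a
Long-term exponent b (ISO 9224 Table 2, B1) = 0.667
  D(4) = 5.353 × 4^0.667 = 5.353 × 2.521 = 13.5 μm
  Mass loss = 13.5 μm × 8.96 g/cm³ = 120.9 g·m⁻²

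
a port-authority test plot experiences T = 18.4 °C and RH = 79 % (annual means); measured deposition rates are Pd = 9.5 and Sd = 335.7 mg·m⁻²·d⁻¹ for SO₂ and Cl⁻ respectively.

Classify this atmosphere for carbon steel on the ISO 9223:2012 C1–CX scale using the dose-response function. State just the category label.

carbon steel: f(T) = -0.054·(T−10) [T>10 °C] = -0.4536
  sulphur-dioxide contribution → 17.6 μm/a
  chloride contribution → 106.3 μm/a
  ⇒ r_corr(carbon steel) = 123.9 μm/a
Category bounds: 80…200 μm/a bracket r_corr ⇒ C5

C5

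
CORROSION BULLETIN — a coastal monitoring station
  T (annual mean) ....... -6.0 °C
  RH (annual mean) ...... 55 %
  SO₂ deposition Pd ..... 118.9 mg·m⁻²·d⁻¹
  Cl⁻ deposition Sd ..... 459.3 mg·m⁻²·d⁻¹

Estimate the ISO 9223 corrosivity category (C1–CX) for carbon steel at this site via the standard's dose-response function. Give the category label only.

C3

carbon steel: temperature factor f = +0.150·(-16.0) = -2.4000
  Pd branch = 1.77·Pd^0.52·e^(0.02·RH+f) = 5.787 μm/a
  Cl⁻ term: 0.102·459.3^0.62·exp(0.033·55+0.04·-6.0) = 22.04
  r_corr = 5.787 + 22.04 = 27.82 μm/a
ISO 9223 Table 2 (carbon steel): 25 < 27.8 ≤ 50 μm/a ⇒ C3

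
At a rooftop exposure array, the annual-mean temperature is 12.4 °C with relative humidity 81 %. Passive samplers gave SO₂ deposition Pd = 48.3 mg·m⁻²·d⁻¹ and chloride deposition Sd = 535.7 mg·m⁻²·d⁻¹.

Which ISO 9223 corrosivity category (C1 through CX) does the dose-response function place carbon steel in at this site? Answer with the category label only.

carbon steel: f(T) = -0.054·(T−10) [T>10 °C] = -0.1296
  Pd branch = 1.77·Pd^0.52·e^(0.02·RH+f) = 59.01 μm/a
  Sd branch = 0.102·Sd^0.62·e^(0.033·RH+0.04·T) = 119.3 μm/a
  sum: 59.01 + 119.3 → r_corr = 178.4 μm/a
ISO 9223 Table 2 (carbon steel): 80 < 178 ≤ 200 μm/a ⇒ C5

C5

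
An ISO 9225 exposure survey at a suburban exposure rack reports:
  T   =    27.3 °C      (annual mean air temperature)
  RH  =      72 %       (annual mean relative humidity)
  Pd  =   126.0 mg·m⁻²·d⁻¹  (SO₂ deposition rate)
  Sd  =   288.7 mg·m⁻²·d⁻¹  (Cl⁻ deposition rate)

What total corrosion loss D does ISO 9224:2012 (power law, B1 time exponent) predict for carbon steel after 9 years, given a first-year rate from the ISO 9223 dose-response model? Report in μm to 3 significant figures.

carbon steel: temperature factor f = -0.054·(17.3) = -0.9342
  sulphur-dioxide contribution → 36.29 μm/a
  chloride contribution → 109.7 μm/a
  ⇒ r_corr(carbon steel) = 146 μm/a
Long-term exponent b (ISO 9224 Table 2, B1) = 0.523
  D(9) = 146 × 9^0.523 = 146 × 3.156 = 460.7 μm

D(9) = 461 μm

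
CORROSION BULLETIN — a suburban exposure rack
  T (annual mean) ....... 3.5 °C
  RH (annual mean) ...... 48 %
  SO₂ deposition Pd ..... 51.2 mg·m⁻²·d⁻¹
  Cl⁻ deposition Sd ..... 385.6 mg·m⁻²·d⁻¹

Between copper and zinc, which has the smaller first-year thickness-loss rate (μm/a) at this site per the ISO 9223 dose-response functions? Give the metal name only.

copper: f(T) = +0.126·(T−10) [T≤10 °C] = -0.8190
  sulphur-dioxide contribution → 0.1104 μm/a
  chloride contribution → 0.3419 μm/a
  total first-year rate 0.4523 μm/a
zinc: f(T) = +0.038·(T−10) [T≤10 °C] = -0.2470
  sulphur-dioxide contribution → 0.518 μm/a
  chloride contribution → 1.031 μm/a
  ⇒ r_corr(zinc) = 1.549 μm/a
Ordering by μm/a: zinc (1.55) > copper (0.452)

copper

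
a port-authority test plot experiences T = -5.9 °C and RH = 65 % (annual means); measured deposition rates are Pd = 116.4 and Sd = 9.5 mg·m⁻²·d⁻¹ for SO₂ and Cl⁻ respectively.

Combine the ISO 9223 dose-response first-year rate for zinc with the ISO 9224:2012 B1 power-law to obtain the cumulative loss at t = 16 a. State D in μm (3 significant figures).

zinc: temperature factor f = +0.038·(-15.9) = -0.6042
  SO₂ term: 0.0129·116.4^0.44·exp(0.046·65-0.6042) = 1.137
  Sd branch = 0.0175·Sd^0.57·e^(0.008·RH+0.085·T) = 0.06432 μm/a
  sum: 1.137 + 0.06432 → r_corr = 1.201 μm/a
Power-law: D(16) = r_corr · 16^0.813
  D(16) = 1.201 × 16^0.813 = 1.201 × 9.527 = 11.44 μm

D(16) = 11.4 μm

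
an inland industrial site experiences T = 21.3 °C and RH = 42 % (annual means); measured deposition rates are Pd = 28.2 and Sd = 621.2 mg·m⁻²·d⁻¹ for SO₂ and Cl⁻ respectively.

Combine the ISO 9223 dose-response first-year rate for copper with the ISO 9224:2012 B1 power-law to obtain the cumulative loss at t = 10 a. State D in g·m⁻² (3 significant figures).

copper: temperature factor f = -0.080·(11.3) = -0.9040
  sulphur-dioxide contribution → 0.06094 μm/a
  chloride contribution → 0.7496 μm/a
  ⇒ r_corr(copper) = 0.8105 μm/a
ISO 9224: D(t) = r_corr · t^b with b = 0.667 (copper, B1)
  D(10) = 0.8105 × 10^0.667 = 0.8105 × 4.645 = 3.765 μm
  Mass loss = 3.765 μm × 8.96 g/cm³ = 33.73 g·m⁻²

D(10) = 33.7 g·m⁻²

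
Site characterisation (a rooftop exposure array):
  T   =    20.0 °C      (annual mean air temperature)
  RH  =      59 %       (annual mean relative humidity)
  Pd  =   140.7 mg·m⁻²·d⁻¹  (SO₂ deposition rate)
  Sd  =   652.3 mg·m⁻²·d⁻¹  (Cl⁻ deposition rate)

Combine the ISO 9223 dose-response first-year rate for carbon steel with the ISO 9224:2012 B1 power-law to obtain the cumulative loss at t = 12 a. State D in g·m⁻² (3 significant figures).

carbon steel: temperature factor f = -0.054·(10.0) = -0.5400
  Pd branch = 1.77·Pd^0.52·e^(0.02·RH+f) = 43.96 μm/a
  Sd branch = 0.102·Sd^0.62·e^(0.033·RH+0.04·T) = 88.42 μm/a
  sum: 43.96 + 88.42 → r_corr = 132.4 μm/a
Power-law: D(12) = r_corr · 12^0.523
  D(12) = 132.4 × 12^0.523 = 132.4 × 3.668 = 485.6 μm
  Mass loss = 485.6 μm × 7.85 g/cm³ = 3812 g·m⁻²

D(12) = 3.81e+03 g·m⁻²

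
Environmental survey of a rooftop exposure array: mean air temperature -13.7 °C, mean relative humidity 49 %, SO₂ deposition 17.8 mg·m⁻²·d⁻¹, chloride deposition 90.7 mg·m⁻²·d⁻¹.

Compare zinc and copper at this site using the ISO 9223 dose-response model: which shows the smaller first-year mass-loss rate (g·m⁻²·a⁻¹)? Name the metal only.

copper

zinc: f(T) = +0.038·(T−10) [T≤10 °C] = -0.9006
  SO₂ term: 0.0129·17.8^0.44·exp(0.046·49-0.9006) = 0.1772
  Cl⁻ term: 0.0175·90.7^0.57·exp(0.008·49+0.085·-13.7) = 0.1055
  r_corr = 0.1772 + 0.1055 = 0.2828 μm/a
  mass loss = 0.2828 μm/a × 7.14 g/cm³ = 2.019 g·m⁻²·a⁻¹
copper: temperature factor f = +0.126·(-23.7) = -2.9862
  SO₂ term: 0.0053·17.8^0.26·exp(0.059·49-2.9862) = 0.01019
  Cl⁻ term: 0.01025·90.7^0.27·exp(0.036·49+0.049·-13.7) = 0.1032
  r_corr = 0.01019 + 0.1032 = 0.1134 μm/a
  mass loss = 0.1134 μm/a × 8.96 g/cm³ = 1.016 g·m⁻²·a⁻¹
Ordering by g·m⁻²·a⁻¹: zinc (2.02) > copper (1.02)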